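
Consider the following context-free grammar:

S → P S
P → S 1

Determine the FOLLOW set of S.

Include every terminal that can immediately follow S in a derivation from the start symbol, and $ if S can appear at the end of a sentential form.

We compute FOLLOW(S) using the standard algorithm.
FOLLOW(S) starts with {$}.
FIRST(P) = {}
FIRST(S) = {}
FOLLOW(P) = {}
FOLLOW(S) = {$, 1}
Therefore, FOLLOW(S) = {$, 1}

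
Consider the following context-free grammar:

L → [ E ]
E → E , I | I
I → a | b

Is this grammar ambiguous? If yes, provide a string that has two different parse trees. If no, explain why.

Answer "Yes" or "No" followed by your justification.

No - the grammar is unambiguous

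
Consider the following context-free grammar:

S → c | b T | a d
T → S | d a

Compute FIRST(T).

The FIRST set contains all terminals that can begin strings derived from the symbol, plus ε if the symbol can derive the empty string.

We compute FIRST(T) using the standard algorithm.
FIRST(S) = {a, b, c}
FIRST(T) = {a, b, c, d}
Therefore, FIRST(T) = {a, b, c, d}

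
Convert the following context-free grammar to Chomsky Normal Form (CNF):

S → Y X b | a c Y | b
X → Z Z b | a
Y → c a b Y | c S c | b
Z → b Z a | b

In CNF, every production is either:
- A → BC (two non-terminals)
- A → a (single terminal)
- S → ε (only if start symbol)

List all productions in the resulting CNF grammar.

TB → b; TA → a; TC → c; S → b; X → a; Y → b; Z → b; S → Y X0; X0 → X TB; S → TA X1; X1 → TC Y; X → Z X2; X2 → Z TB; Y → TC X3; X3 → TA X4; X4 → TB Y; Y → TC X5; X5 → S TC; Z → TB X6; X6 → Z TA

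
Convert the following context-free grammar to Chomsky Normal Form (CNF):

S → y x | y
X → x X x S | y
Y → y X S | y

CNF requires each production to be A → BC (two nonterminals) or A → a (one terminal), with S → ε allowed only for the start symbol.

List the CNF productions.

TY → y; TX → x; S → y; X → y; Y → y; S → TY TX; X → TX X0; X0 → X X1; X1 → TX S; Y → TY X2; X2 → X S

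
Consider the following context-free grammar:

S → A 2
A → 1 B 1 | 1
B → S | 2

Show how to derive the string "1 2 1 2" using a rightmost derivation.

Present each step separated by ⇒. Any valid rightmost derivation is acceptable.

S ⇒ A 2 ⇒ 1 B 1 2 ⇒ 1 2 1 2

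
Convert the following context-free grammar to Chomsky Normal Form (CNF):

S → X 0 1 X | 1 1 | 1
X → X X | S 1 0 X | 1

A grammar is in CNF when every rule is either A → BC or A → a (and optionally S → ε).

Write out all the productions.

T0 → 0; T1 → 1; S → 1; X → 1; S → X X0; X0 → T0 X1; X1 → T1 X; S → T1 T1; X → X X; X → S X2; X2 → T1 X3; X3 → T0 X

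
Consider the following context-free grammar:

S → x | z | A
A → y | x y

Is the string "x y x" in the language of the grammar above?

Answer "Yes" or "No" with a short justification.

No - no valid derivation exists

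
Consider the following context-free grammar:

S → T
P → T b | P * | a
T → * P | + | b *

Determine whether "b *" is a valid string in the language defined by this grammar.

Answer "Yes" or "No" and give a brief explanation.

Yes - a valid derivation exists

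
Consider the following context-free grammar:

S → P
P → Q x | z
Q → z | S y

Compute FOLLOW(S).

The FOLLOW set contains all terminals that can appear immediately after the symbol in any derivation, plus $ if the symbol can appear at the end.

We compute FOLLOW(S) using the standard algorithm.
FOLLOW(S) starts with {$}.
FIRST(P) = {z}
FIRST(Q) = {z}
FIRST(S) = {z}
FOLLOW(P) = {$, y}
FOLLOW(Q) = {x}
FOLLOW(S) = {$, y}
Therefore, FOLLOW(S) = {$, y}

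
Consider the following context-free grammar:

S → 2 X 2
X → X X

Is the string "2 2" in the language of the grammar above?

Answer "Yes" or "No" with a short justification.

No - no valid derivation exists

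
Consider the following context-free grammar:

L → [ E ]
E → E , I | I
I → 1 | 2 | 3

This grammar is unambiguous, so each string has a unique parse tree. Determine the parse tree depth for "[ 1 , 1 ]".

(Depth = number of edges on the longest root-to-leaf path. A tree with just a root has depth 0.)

4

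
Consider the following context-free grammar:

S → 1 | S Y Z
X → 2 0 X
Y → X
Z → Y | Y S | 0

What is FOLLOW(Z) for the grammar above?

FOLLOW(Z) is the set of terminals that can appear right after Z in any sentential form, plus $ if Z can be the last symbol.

We compute FOLLOW(Z) using the standard algorithm.
FOLLOW(S) starts with {$}.
FIRST(S) = {1}
FIRST(X) = {2}
FIRST(Y) = {2}
FIRST(Z) = {0, 2}
FOLLOW(S) = {$, 2}
FOLLOW(X) = {$, 0, 1, 2}
FOLLOW(Y) = {$, 0, 1, 2}
FOLLOW(Z) = {$, 2}
Therefore, FOLLOW(Z) = {$, 2}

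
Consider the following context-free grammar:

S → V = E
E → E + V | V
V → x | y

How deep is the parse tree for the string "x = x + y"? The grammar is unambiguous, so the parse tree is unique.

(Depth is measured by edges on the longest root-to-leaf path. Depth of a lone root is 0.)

4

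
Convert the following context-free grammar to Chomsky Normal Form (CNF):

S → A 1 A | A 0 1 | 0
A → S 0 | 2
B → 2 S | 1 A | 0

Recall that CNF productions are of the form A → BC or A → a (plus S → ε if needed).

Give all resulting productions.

T1 → 1; T0 → 0; S → 0; A → 2; T2 → 2; B → 0; S → A X0; X0 → T1 A; S → A X1; X1 → T0 T1; A → S T0; B → T2 S; B → T1 A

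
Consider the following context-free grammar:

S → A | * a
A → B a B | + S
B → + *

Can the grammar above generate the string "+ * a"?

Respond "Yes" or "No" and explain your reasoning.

Yes - a valid derivation exists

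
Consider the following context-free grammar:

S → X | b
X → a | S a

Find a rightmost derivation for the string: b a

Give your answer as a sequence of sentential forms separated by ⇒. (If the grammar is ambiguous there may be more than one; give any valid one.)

S ⇒ X ⇒ S a ⇒ b a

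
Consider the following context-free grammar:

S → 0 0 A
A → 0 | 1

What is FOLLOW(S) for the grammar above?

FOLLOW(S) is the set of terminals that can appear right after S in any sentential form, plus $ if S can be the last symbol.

We compute FOLLOW(S) using the standard algorithm.
FOLLOW(S) starts with {$}.
FIRST(A) = {0, 1}
FIRST(S) = {0}
FOLLOW(A) = {$}
FOLLOW(S) = {$}
Therefore, FOLLOW(S) = {$}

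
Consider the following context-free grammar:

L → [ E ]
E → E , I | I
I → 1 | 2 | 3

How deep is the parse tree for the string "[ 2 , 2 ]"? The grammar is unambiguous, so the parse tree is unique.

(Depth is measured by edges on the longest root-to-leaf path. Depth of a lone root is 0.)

4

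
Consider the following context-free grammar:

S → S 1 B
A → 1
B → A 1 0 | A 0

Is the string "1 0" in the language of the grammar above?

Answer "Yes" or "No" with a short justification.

No - no valid derivation exists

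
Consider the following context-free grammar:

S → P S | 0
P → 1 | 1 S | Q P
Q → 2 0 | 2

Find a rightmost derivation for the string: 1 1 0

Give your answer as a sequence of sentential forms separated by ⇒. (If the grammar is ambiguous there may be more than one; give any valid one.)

S ⇒ P S ⇒ P P S ⇒ P P 0 ⇒ P 1 0 ⇒ 1 1 0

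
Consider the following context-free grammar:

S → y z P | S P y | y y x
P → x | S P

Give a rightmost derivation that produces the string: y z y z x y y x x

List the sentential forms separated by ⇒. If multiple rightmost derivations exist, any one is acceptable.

S ⇒ y z P ⇒ y z S P ⇒ y z S S P ⇒ y z S S x ⇒ y z S y y x x ⇒ y z y z P y y x x ⇒ y z y z x y y x x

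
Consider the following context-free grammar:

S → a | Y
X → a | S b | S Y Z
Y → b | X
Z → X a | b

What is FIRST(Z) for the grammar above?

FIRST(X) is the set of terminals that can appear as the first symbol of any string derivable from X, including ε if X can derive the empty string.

We compute FIRST(Z) using the standard algorithm.
FIRST(S) = {a, b}
FIRST(X) = {a, b}
FIRST(Y) = {a, b}
FIRST(Z) = {a, b}
Therefore, FIRST(Z) = {a, b}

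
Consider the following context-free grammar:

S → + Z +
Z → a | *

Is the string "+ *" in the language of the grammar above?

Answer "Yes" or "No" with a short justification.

No - no valid derivation exists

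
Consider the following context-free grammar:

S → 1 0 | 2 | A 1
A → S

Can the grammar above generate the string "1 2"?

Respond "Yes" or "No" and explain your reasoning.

No - no valid derivation exists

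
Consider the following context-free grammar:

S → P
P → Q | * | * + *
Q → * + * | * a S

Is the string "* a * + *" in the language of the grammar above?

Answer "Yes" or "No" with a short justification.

Yes - a valid derivation exists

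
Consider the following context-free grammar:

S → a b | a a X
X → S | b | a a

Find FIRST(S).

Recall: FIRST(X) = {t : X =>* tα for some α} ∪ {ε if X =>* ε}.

We compute FIRST(S) using the standard algorithm.
FIRST(S) = {a}
FIRST(X) = {a, b}
Therefore, FIRST(S) = {a}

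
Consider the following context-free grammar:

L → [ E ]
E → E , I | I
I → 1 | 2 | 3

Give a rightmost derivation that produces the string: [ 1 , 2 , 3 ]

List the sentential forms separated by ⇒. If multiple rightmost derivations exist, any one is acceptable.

L ⇒ [ E ] ⇒ [ E , I ] ⇒ [ E , 3 ] ⇒ [ E , I , 3 ] ⇒ [ E , 2 , 3 ] ⇒ [ I , 2 , 3 ] ⇒ [ 1 , 2 , 3 ]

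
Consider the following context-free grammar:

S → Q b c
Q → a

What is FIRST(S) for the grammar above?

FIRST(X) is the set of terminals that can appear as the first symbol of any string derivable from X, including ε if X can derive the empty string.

We compute FIRST(S) using the standard algorithm.
FIRST(Q) = {a}
FIRST(S) = {a}
Therefore, FIRST(S) = {a}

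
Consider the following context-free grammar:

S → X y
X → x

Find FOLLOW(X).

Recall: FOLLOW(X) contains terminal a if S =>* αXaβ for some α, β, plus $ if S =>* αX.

We compute FOLLOW(X) using the standard algorithm.
FOLLOW(S) starts with {$}.
FIRST(S) = {x}
FIRST(X) = {x}
FOLLOW(S) = {$}
FOLLOW(X) = {y}
Therefore, FOLLOW(X) = {y}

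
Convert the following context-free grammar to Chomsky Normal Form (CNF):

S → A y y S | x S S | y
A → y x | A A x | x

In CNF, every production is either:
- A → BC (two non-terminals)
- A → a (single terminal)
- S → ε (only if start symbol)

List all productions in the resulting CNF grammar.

TY → y; TX → x; S → y; A → x; S → A X0; X0 → TY X1; X1 → TY S; S → TX X2; X2 → S S; A → TY TX; A → A X3; X3 → A TX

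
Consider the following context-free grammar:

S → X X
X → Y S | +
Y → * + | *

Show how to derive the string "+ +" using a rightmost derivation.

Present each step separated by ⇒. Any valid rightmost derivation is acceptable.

S ⇒ X X ⇒ X + ⇒ + +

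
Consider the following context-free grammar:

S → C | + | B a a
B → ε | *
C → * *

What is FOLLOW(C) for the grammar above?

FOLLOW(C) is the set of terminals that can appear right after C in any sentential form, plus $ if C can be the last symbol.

We compute FOLLOW(C) using the standard algorithm.
FOLLOW(S) starts with {$}.
FIRST(B) = {*, ε}
FIRST(C) = {*}
FIRST(S) = {*, +, a}
FOLLOW(B) = {a}
FOLLOW(C) = {$}
FOLLOW(S) = {$}
Therefore, FOLLOW(C) = {$}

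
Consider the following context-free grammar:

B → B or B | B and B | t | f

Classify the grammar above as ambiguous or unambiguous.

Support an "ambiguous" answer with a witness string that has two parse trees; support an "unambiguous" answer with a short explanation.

Ambiguous - the string 't or t and t' has two distinct parse trees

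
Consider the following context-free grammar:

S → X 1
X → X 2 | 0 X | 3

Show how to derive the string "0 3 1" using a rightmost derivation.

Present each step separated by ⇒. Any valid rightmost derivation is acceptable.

S ⇒ X 1 ⇒ 0 X 1 ⇒ 0 3 1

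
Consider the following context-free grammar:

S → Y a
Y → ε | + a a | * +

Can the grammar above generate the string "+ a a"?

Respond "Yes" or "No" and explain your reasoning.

No - no valid derivation exists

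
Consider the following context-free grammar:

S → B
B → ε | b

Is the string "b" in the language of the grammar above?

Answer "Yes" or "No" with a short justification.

Yes - a valid derivation exists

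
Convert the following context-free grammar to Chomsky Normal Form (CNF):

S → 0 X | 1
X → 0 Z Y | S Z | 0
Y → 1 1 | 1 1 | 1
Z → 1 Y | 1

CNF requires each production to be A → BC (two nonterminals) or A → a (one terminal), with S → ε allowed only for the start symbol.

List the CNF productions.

T0 → 0; S → 1; X → 0; T1 → 1; Y → 1; Z → 1; S → T0 X; X → T0 X0; X0 → Z Y; X → S Z; Y → T1 T1; Y → T1 T1; Z → T1 Y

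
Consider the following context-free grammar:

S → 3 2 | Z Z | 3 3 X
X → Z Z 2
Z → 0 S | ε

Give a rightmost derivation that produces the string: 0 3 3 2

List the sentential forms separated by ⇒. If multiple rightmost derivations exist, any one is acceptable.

S ⇒ Z Z ⇒ Z 0 S ⇒ Z 0 3 3 X ⇒ Z 0 3 3 Z Z 2 ⇒ Z 0 3 3 Z 2 ⇒ Z 0 3 3 2 ⇒ 0 3 3 2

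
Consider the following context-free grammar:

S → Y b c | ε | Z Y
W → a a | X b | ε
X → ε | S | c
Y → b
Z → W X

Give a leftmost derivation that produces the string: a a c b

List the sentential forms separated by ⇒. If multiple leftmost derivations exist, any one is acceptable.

S ⇒ Z Y ⇒ W X Y ⇒ a a X Y ⇒ a a c Y ⇒ a a c b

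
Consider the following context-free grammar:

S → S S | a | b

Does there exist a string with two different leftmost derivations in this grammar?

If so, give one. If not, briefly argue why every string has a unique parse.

Yes - the string 'b a b a a' has two distinct leftmost derivations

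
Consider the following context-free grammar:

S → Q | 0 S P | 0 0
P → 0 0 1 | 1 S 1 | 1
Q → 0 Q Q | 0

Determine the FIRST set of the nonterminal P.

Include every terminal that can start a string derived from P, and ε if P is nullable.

We compute FIRST(P) using the standard algorithm.
FIRST(P) = {0, 1}
FIRST(Q) = {0}
FIRST(S) = {0}
Therefore, FIRST(P) = {0, 1}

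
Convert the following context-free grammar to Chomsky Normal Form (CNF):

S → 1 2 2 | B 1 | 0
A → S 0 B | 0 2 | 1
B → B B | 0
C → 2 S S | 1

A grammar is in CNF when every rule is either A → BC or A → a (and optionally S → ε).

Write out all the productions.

T1 → 1; T2 → 2; S → 0; T0 → 0; A → 1; B → 0; C → 1; S → T1 X0; X0 → T2 T2; S → B T1; A → S X1; X1 → T0 B; A → T0 T2; B → B B; C → T2 X2; X2 → S S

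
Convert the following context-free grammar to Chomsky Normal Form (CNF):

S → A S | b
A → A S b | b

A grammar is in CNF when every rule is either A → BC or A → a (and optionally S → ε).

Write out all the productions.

S → b; TB → b; A → b; S → A S; A → A X0; X0 → S TB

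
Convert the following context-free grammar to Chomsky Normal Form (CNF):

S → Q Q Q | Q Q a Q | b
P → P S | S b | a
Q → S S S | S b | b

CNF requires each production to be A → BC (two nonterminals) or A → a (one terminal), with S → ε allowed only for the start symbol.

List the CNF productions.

TA → a; S → b; TB → b; P → a; Q → b; S → Q X0; X0 → Q Q; S → Q X1; X1 → Q X2; X2 → TA Q; P → P S; P → S TB; Q → S X3; X3 → S S; Q → S TB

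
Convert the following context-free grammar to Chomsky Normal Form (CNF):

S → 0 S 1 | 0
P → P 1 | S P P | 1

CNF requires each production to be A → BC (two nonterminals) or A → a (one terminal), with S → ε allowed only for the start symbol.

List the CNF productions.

T0 → 0; T1 → 1; S → 0; P → 1; S → T0 X0; X0 → S T1; P → P T1; P → S X1; X1 → P P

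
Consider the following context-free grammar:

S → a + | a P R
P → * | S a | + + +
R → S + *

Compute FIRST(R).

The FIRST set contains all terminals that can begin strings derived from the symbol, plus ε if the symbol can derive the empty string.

We compute FIRST(R) using the standard algorithm.
FIRST(P) = {*, +, a}
FIRST(R) = {a}
FIRST(S) = {a}
Therefore, FIRST(R) = {a}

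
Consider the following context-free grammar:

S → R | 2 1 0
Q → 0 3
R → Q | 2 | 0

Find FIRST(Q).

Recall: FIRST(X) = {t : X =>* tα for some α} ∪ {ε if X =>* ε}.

We compute FIRST(Q) using the standard algorithm.
FIRST(Q) = {0}
FIRST(R) = {0, 2}
FIRST(S) = {0, 2}
Therefore, FIRST(Q) = {0}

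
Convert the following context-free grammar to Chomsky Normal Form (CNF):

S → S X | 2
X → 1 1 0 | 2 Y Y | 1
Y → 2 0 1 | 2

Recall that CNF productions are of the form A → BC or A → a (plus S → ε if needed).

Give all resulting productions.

S → 2; T1 → 1; T0 → 0; T2 → 2; X → 1; Y → 2; S → S X; X → T1 X0; X0 → T1 T0; X → T2 X1; X1 → Y Y; Y → T2 X2; X2 → T0 T1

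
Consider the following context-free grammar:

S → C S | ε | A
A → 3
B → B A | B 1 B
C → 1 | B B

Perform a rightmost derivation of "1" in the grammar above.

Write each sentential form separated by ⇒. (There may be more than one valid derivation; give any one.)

S ⇒ C S ⇒ C ⇒ 1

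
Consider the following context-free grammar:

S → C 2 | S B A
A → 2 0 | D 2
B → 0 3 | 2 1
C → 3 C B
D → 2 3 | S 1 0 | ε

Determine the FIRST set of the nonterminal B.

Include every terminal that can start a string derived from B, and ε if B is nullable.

We compute FIRST(B) using the standard algorithm.
FIRST(A) = {2, 3}
FIRST(B) = {0, 2}
FIRST(C) = {3}
FIRST(D) = {2, 3, ε}
FIRST(S) = {3}
Therefore, FIRST(B) = {0, 2}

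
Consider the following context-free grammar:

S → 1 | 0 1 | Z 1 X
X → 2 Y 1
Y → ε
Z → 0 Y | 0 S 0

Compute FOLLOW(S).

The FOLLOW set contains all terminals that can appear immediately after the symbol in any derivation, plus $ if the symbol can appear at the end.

We compute FOLLOW(S) using the standard algorithm.
FOLLOW(S) starts with {$}.
FIRST(S) = {0, 1}
FIRST(X) = {2}
FIRST(Y) = {ε}
FIRST(Z) = {0}
FOLLOW(S) = {$, 0}
FOLLOW(X) = {$, 0}
FOLLOW(Y) = {1}
FOLLOW(Z) = {1}
Therefore, FOLLOW(S) = {$, 0}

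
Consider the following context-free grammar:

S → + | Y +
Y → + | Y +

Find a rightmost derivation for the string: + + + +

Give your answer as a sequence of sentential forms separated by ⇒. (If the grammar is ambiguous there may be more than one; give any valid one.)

S ⇒ Y + ⇒ Y + + ⇒ Y + + + ⇒ + + + +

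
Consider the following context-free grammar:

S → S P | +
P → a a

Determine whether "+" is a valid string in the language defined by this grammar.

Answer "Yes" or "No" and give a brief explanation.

Yes - a valid derivation exists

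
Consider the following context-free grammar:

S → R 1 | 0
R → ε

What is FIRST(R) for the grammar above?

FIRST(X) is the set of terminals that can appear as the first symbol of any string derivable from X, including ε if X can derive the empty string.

We compute FIRST(R) using the standard algorithm.
FIRST(R) = {ε}
FIRST(S) = {0, 1}
Therefore, FIRST(R) = {ε}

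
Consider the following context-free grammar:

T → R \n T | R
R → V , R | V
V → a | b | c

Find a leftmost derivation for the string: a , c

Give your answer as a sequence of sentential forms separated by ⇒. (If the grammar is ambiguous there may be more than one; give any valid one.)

T ⇒ R ⇒ V , R ⇒ a , R ⇒ a , V ⇒ a , c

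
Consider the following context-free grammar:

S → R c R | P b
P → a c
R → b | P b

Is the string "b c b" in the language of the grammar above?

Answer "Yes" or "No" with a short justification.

Yes - a valid derivation exists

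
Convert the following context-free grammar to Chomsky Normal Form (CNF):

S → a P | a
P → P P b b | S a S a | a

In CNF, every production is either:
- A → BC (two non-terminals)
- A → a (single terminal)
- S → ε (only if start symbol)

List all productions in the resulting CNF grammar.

TA → a; S → a; TB → b; P → a; S → TA P; P → P X0; X0 → P X1; X1 → TB TB; P → S X2; X2 → TA X3; X3 → S TA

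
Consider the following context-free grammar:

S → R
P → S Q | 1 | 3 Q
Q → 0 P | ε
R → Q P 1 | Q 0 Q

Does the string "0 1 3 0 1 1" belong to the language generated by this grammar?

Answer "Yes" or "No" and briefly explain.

Yes - a valid derivation exists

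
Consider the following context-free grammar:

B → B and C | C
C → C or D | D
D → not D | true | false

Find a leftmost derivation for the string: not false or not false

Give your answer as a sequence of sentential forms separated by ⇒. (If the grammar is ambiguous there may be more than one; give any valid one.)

B ⇒ C ⇒ C or D ⇒ D or D ⇒ not D or D ⇒ not false or D ⇒ not false or not D ⇒ not false or not false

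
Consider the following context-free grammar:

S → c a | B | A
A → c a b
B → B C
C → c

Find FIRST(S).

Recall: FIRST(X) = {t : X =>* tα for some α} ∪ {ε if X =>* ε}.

We compute FIRST(S) using the standard algorithm.
FIRST(A) = {c}
FIRST(B) = {}
FIRST(C) = {c}
FIRST(S) = {c}
Therefore, FIRST(S) = {c}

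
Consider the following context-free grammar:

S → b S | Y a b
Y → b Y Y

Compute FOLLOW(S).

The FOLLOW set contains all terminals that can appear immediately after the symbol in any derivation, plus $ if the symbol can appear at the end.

We compute FOLLOW(S) using the standard algorithm.
FOLLOW(S) starts with {$}.
FIRST(S) = {b}
FIRST(Y) = {b}
FOLLOW(S) = {$}
FOLLOW(Y) = {a, b}
Therefore, FOLLOW(S) = {$}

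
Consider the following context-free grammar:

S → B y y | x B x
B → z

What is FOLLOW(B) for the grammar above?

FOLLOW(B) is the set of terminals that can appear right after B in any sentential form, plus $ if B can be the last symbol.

We compute FOLLOW(B) using the standard algorithm.
FOLLOW(S) starts with {$}.
FIRST(B) = {z}
FIRST(S) = {x, z}
FOLLOW(B) = {x, y}
FOLLOW(S) = {$}
Therefore, FOLLOW(B) = {x, y}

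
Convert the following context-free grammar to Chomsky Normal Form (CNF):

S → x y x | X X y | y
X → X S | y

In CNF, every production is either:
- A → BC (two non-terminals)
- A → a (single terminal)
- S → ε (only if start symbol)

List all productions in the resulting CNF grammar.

TX → x; TY → y; S → y; X → y; S → TX X0; X0 → TY TX; S → X X1; X1 → X TY; X → X S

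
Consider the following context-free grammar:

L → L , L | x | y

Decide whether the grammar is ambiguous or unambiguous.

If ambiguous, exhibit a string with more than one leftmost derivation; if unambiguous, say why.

Ambiguous - the string 'y , y , x , y , y , x' has two distinct leftmost derivations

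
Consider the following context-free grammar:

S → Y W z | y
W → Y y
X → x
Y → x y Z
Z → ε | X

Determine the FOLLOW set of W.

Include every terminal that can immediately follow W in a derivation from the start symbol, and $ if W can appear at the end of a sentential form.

We compute FOLLOW(W) using the standard algorithm.
FOLLOW(S) starts with {$}.
FIRST(S) = {x, y}
FIRST(W) = {x}
FIRST(X) = {x}
FIRST(Y) = {x}
FIRST(Z) = {x, ε}
FOLLOW(S) = {$}
FOLLOW(W) = {z}
FOLLOW(X) = {x, y}
FOLLOW(Y) = {x, y}
FOLLOW(Z) = {x, y}
Therefore, FOLLOW(W) = {z}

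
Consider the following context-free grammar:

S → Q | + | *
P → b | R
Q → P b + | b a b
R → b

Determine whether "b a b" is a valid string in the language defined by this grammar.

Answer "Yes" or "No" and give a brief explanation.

Yes - a valid derivation exists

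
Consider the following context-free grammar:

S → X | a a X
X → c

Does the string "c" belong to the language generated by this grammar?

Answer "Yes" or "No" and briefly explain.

Yes - a valid derivation exists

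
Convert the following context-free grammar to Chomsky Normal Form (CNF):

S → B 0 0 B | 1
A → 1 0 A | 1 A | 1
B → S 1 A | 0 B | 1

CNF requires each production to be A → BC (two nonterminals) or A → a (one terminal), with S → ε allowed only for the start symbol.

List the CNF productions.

T0 → 0; S → 1; T1 → 1; A → 1; B → 1; S → B X0; X0 → T0 X1; X1 → T0 B; A → T1 X2; X2 → T0 A; A → T1 A; B → S X3; X3 → T1 A; B → T0 B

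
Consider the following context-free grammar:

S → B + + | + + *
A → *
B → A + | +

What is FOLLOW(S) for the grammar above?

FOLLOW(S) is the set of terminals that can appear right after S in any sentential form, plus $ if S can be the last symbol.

We compute FOLLOW(S) using the standard algorithm.
FOLLOW(S) starts with {$}.
FIRST(A) = {*}
FIRST(B) = {*, +}
FIRST(S) = {*, +}
FOLLOW(A) = {+}
FOLLOW(B) = {+}
FOLLOW(S) = {$}
Therefore, FOLLOW(S) = {$}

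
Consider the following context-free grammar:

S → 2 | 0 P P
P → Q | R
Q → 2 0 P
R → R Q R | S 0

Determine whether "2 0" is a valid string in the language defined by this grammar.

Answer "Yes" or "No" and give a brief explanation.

No - no valid derivation exists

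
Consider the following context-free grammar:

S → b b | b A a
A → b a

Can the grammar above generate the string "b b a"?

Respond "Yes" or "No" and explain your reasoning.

No - no valid derivation exists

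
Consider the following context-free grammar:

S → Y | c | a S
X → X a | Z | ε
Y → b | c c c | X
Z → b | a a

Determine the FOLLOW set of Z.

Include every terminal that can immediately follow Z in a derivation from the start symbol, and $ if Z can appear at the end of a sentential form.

We compute FOLLOW(Z) using the standard algorithm.
FOLLOW(S) starts with {$}.
FIRST(S) = {a, b, c, ε}
FIRST(X) = {a, b, ε}
FIRST(Y) = {a, b, c, ε}
FIRST(Z) = {a, b}
FOLLOW(S) = {$}
FOLLOW(X) = {$, a}
FOLLOW(Y) = {$}
FOLLOW(Z) = {$, a}
Therefore, FOLLOW(Z) = {$, a}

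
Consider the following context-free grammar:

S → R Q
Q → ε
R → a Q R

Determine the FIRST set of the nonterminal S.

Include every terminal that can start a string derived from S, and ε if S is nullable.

We compute FIRST(S) using the standard algorithm.
FIRST(Q) = {ε}
FIRST(R) = {a}
FIRST(S) = {a}
Therefore, FIRST(S) = {a}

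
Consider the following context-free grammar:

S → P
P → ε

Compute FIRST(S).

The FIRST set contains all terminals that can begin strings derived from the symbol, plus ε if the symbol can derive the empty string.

We compute FIRST(S) using the standard algorithm.
FIRST(P) = {ε}
FIRST(S) = {ε}
Therefore, FIRST(S) = {ε}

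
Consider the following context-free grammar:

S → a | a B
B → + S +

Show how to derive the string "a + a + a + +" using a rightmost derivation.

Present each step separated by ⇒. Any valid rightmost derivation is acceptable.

S ⇒ a B ⇒ a + S + ⇒ a + a B + ⇒ a + a + S + + ⇒ a + a + a + +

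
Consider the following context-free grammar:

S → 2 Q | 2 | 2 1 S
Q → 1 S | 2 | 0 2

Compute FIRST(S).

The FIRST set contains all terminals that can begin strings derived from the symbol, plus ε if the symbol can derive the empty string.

We compute FIRST(S) using the standard algorithm.
FIRST(Q) = {0, 1, 2}
FIRST(S) = {2}
Therefore, FIRST(S) = {2}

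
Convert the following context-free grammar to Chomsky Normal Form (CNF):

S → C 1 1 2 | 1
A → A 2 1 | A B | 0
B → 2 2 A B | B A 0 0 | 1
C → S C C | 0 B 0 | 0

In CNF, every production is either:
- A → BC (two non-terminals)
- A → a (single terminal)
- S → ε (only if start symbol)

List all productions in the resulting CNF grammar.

T1 → 1; T2 → 2; S → 1; A → 0; T0 → 0; B → 1; C → 0; S → C X0; X0 → T1 X1; X1 → T1 T2; A → A X2; X2 → T2 T1; A → A B; B → T2 X3; X3 → T2 X4; X4 → A B; B → B X5; X5 → A X6; X6 → T0 T0; C → S X7; X7 → C C; C → T0 X8; X8 → B T0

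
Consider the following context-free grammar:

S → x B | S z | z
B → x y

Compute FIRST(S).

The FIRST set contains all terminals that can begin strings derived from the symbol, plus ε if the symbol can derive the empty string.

We compute FIRST(S) using the standard algorithm.
FIRST(B) = {x}
FIRST(S) = {x, z}
Therefore, FIRST(S) = {x, z}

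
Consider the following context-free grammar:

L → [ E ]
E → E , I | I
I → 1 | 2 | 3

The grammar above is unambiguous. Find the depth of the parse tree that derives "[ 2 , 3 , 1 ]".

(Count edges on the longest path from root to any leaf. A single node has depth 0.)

5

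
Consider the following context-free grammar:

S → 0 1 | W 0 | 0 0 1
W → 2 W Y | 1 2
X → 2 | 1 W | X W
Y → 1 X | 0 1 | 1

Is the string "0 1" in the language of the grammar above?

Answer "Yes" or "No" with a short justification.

Yes - a valid derivation exists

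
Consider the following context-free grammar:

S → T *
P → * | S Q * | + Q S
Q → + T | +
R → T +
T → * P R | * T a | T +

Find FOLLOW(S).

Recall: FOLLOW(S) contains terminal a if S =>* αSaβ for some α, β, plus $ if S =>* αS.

We compute FOLLOW(S) using the standard algorithm.
FOLLOW(S) starts with {$}.
FIRST(P) = {*, +}
FIRST(Q) = {+}
FIRST(R) = {*}
FIRST(S) = {*}
FIRST(T) = {*}
FOLLOW(P) = {*}
FOLLOW(Q) = {*}
FOLLOW(R) = {*, +, a}
FOLLOW(S) = {$, *, +}
FOLLOW(T) = {*, +, a}
Therefore, FOLLOW(S) = {$, *, +}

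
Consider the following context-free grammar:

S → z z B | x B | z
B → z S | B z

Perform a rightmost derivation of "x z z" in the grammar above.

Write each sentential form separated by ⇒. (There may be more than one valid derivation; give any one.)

S ⇒ x B ⇒ x z S ⇒ x z z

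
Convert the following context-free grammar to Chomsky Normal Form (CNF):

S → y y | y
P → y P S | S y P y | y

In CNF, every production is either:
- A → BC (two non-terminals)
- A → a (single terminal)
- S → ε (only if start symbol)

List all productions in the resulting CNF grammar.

TY → y; S → y; P → y; S → TY TY; P → TY X0; X0 → P S; P → S X1; X1 → TY X2; X2 → P TY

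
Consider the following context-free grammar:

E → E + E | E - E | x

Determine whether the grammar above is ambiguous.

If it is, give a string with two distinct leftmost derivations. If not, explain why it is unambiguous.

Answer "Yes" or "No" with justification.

Yes - the string 'x - x + x + x - x' has two distinct leftmost derivations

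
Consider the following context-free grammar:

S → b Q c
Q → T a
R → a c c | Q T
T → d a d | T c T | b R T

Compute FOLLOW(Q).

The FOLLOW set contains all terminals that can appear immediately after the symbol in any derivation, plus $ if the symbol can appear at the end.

We compute FOLLOW(Q) using the standard algorithm.
FOLLOW(S) starts with {$}.
FIRST(Q) = {b, d}
FIRST(R) = {a, b, d}
FIRST(S) = {b}
FIRST(T) = {b, d}
FOLLOW(Q) = {b, c, d}
FOLLOW(R) = {b, d}
FOLLOW(S) = {$}
FOLLOW(T) = {a, b, c, d}
Therefore, FOLLOW(Q) = {b, c, d}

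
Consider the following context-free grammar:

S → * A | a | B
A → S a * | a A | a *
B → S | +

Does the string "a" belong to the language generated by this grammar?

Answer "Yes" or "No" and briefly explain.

Yes - a valid derivation exists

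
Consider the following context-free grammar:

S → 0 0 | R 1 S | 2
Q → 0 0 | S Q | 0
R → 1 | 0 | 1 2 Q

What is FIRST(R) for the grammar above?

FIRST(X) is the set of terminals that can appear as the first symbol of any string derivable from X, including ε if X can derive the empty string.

We compute FIRST(R) using the standard algorithm.
FIRST(Q) = {0, 1, 2}
FIRST(R) = {0, 1}
FIRST(S) = {0, 1, 2}
Therefore, FIRST(R) = {0, 1}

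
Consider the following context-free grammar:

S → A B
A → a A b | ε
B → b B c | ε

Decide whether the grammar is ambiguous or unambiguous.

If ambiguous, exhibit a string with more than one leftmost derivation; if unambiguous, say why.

Unambiguous - every string in the language has a unique leftmost derivation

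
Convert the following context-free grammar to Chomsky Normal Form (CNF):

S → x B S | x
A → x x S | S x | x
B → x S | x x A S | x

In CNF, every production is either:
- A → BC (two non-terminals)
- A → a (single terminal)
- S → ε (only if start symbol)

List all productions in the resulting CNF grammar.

TX → x; S → x; A → x; B → x; S → TX X0; X0 → B S; A → TX X1; X1 → TX S; A → S TX; B → TX S; B → TX X2; X2 → TX X3; X3 → A S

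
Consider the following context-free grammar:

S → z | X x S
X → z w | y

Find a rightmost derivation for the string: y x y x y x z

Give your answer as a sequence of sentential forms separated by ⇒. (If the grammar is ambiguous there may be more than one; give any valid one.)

S ⇒ X x S ⇒ X x X x S ⇒ X x X x X x S ⇒ X x X x X x z ⇒ X x X x y x z ⇒ X x y x y x z ⇒ y x y x y x z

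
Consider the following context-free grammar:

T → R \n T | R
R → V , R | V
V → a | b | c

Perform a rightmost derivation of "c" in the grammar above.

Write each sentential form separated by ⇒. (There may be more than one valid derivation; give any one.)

T ⇒ R ⇒ V ⇒ c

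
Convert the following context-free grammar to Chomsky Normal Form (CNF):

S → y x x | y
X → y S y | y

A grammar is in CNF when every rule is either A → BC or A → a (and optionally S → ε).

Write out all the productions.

TY → y; TX → x; S → y; X → y; S → TY X0; X0 → TX TX; X → TY X1; X1 → S TY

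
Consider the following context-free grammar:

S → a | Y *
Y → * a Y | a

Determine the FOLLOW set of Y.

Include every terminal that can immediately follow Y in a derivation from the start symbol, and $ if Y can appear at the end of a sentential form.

We compute FOLLOW(Y) using the standard algorithm.
FOLLOW(S) starts with {$}.
FIRST(S) = {*, a}
FIRST(Y) = {*, a}
FOLLOW(S) = {$}
FOLLOW(Y) = {*}
Therefore, FOLLOW(Y) = {*}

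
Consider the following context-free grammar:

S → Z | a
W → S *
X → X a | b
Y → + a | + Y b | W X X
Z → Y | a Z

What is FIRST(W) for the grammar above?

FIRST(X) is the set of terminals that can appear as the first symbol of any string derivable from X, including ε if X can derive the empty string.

We compute FIRST(W) using the standard algorithm.
FIRST(S) = {+, a}
FIRST(W) = {+, a}
FIRST(X) = {b}
FIRST(Y) = {+, a}
FIRST(Z) = {+, a}
Therefore, FIRST(W) = {+, a}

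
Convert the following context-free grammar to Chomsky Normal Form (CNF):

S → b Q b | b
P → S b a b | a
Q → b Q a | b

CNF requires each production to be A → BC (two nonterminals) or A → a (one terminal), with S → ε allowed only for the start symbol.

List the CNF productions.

TB → b; S → b; TA → a; P → a; Q → b; S → TB X0; X0 → Q TB; P → S X1; X1 → TB X2; X2 → TA TB; Q → TB X3; X3 → Q TA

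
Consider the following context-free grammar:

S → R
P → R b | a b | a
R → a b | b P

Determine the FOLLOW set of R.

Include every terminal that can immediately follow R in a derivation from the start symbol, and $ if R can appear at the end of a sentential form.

We compute FOLLOW(R) using the standard algorithm.
FOLLOW(S) starts with {$}.
FIRST(P) = {a, b}
FIRST(R) = {a, b}
FIRST(S) = {a, b}
FOLLOW(P) = {$, b}
FOLLOW(R) = {$, b}
FOLLOW(S) = {$}
Therefore, FOLLOW(R) = {$, b}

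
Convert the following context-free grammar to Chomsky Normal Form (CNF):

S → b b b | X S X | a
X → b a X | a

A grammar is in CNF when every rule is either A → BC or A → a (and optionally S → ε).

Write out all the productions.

TB → b; S → a; TA → a; X → a; S → TB X0; X0 → TB TB; S → X X1; X1 → S X; X → TB X2; X2 → TA X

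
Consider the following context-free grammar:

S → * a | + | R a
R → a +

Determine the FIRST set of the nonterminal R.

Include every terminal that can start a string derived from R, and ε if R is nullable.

We compute FIRST(R) using the standard algorithm.
FIRST(R) = {a}
FIRST(S) = {*, +, a}
Therefore, FIRST(R) = {a}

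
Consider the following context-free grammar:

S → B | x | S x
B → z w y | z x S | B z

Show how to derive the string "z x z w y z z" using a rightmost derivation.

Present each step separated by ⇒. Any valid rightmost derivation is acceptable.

S ⇒ B ⇒ z x S ⇒ z x B ⇒ z x B z ⇒ z x B z z ⇒ z x z w y z z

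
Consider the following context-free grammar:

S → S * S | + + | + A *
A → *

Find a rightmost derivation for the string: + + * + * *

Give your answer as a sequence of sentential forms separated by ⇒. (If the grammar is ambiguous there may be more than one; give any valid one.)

S ⇒ S * S ⇒ S * + A * ⇒ S * + * * ⇒ + + * + * *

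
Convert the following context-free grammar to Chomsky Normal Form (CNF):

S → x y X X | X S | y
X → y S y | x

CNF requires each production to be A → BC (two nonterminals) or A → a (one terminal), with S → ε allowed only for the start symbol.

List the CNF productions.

TX → x; TY → y; S → y; X → x; S → TX X0; X0 → TY X1; X1 → X X; S → X S; X → TY X2; X2 → S TY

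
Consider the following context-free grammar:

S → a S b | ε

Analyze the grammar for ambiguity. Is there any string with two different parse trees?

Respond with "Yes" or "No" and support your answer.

No - the grammar is unambiguous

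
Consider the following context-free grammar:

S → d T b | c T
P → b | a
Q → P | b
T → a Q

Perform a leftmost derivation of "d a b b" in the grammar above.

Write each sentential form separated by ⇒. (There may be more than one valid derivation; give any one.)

S ⇒ d T b ⇒ d a Q b ⇒ d a b b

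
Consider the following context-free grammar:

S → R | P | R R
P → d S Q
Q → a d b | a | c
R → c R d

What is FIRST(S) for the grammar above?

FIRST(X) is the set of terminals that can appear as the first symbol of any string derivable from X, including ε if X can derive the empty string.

We compute FIRST(S) using the standard algorithm.
FIRST(P) = {d}
FIRST(Q) = {a, c}
FIRST(R) = {c}
FIRST(S) = {c, d}
Therefore, FIRST(S) = {c, d}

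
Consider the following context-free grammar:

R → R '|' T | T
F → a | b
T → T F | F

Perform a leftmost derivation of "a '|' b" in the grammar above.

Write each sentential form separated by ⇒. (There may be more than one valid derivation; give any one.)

R ⇒ R '|' T ⇒ T '|' T ⇒ F '|' T ⇒ a '|' T ⇒ a '|' F ⇒ a '|' b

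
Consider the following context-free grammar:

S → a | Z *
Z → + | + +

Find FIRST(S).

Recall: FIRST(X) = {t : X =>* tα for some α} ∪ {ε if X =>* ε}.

We compute FIRST(S) using the standard algorithm.
FIRST(S) = {+, a}
FIRST(Z) = {+}
Therefore, FIRST(S) = {+, a}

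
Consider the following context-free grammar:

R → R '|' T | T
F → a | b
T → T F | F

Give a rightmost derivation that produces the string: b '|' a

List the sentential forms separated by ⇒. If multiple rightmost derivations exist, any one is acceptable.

R ⇒ R '|' T ⇒ R '|' F ⇒ R '|' a ⇒ T '|' a ⇒ F '|' a ⇒ b '|' a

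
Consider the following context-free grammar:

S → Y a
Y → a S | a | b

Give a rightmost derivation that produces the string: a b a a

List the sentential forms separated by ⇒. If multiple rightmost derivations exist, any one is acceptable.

S ⇒ Y a ⇒ a S a ⇒ a Y a a ⇒ a b a a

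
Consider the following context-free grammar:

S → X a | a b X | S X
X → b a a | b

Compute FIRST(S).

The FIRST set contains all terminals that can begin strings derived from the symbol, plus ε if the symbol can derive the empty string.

We compute FIRST(S) using the standard algorithm.
FIRST(S) = {a, b}
FIRST(X) = {b}
Therefore, FIRST(S) = {a, b}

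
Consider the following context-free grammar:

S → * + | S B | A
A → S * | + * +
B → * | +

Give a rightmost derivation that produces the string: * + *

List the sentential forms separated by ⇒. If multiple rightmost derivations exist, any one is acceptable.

S ⇒ S B ⇒ S * ⇒ * + *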